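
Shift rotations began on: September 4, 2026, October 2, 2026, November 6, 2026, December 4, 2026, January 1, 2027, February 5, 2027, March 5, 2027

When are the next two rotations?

Gaps: 28, 35, 28, 28, 35, 28 days — a mix of 28 and 35. Every date is a Friday.
Each is the 1st Friday of its month.
April 2027 — 1st Friday is April 2, 2027.
May 2027 — 1st Friday is May 7, 2027.

April 2, 2027; May 7, 2027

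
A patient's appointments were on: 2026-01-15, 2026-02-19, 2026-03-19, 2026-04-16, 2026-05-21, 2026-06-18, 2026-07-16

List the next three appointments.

2026-08-20, 2026-09-17, 2026-10-15

All dates are Thursdays, 35, 28, 28, 35, 28, 28 days apart.
Specifically, the 3rd Thursday of each month.
August 2026 — 3rd Thursday is 2026-08-20.
3rd Thursday of September 2026: 2026-09-17.
3rd Thursday of October 2026: 2026-10-15.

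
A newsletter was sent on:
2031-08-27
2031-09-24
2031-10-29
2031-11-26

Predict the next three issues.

2031-12-31, 2032-01-28, 2032-02-25

Every date is a Wednesday; gaps 28, 35, 28 days.
Each is the last Wednesday of its month (at least one falls on the 29th or later, ruling out '4th Wednesday').
December 2031 ends with Wednesday 2031-12-31.
Last Wednesday of January 2032: 2032-01-28.
Last Wednesday of February 2032: 2032-02-25.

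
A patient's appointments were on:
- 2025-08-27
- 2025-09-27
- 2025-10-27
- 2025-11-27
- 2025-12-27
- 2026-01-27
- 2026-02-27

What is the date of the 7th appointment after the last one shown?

Gaps: 31, 30, 31, 30, 31, 31 days — not constant. Every event is on the 27th of the month.
Pattern: the 27th of each month.
Next: March 2026 → 2026-03-27.
April 2026: 2026-04-27.
Next: May 2026 → 2026-05-27.
June 2026: 2026-06-27.
Next: July 2026 → 2026-07-27.
August 2026: 2026-08-27.
Next: September 2026 → 2026-09-27.

2026-09-27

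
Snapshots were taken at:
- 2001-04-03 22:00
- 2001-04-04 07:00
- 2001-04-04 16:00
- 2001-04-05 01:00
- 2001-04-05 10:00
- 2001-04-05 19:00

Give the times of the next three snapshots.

The interval is a steady 9 hours (9, 9, 9, 9, 9).
2001-04-05 19:00 + 9 h = 2001-04-06 04:00.
2001-04-06 04:00 + 9 h = 2001-04-06 13:00.
2001-04-06 13:00 + 9 h = 2001-04-06 22:00.

2001-04-06 04:00, 2001-04-06 13:00, 2001-04-06 22:00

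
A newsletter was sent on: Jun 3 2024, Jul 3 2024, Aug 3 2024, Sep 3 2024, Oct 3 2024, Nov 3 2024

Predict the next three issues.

Dec 3 2024, Jan 3 2025, Feb 3 2025

Each date is the 3rd; the gaps (30, 31, 31, 30, 31) track the month lengths.
The rule is the 3rd of each month.
December 2024: Dec 3 2024.
Next: January 2025 → Jan 3 2025.
February 2025: Feb 3 2025.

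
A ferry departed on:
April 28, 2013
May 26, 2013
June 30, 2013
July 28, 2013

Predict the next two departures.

August 25, 2013; September 29, 2013

These are Sundays with 28, 35, 28-day gaps.
Each is the final Sunday of its month — June 30, 2013 is past the 28th, so '4th Sunday' doesn't fit.
Last Sunday of August 2013: August 25, 2013.
September 2013 ends with Sunday September 29, 2013.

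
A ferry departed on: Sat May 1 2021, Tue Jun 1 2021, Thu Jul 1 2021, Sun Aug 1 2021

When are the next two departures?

Wed Sep 1 2021, Fri Oct 1 2021

Each date is the 1st; the gaps (31, 30, 31) track the month lengths.
The rule is the 1st of each month.
September 2021: Wed Sep 1 2021.
Next: October 2021 → Fri Oct 1 2021.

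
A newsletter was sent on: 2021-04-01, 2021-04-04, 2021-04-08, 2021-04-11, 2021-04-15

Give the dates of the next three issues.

Gaps: 3, 4, 3, 4 days — not constant, but cyclic with period 2.
The events fall on every Thursday and Sunday.
Next Sunday: 2021-04-18.
The following Thursday is 2021-04-22.
Next Sunday: 2021-04-25.

2021-04-18, 2021-04-22, 2021-04-25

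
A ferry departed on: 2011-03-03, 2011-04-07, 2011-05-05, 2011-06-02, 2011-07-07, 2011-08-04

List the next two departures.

All dates are Thursdays, 35, 28, 28, 35, 28 days apart.
Specifically, the 1st Thursday of each month.
1st Thursday of September 2011: 2011-09-01.
October 2011 — 1st Thursday is 2011-10-06.

2011-09-01, 2011-10-06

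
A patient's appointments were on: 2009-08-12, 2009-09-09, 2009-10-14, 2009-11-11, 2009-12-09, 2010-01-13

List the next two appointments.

2010-02-10, 2010-03-10

These are Wednesdays at 28- or 35-day spacing (28, 35, 28, 28, 35).
The pattern: 2nd Wednesday of the month.
February 2010 — 2nd Wednesday is 2010-02-10.
2nd Wednesday of March 2010: 2010-03-10.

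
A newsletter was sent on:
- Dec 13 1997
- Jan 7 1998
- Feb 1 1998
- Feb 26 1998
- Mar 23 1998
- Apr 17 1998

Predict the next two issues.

May 12 1998, Jun 6 1998

Every event comes 25 days after the last (25, 25, 25, 25, 25).
Apr 17 1998 + 25 days = May 12 1998.
May 12 1998 + 25 days = Jun 6 1998.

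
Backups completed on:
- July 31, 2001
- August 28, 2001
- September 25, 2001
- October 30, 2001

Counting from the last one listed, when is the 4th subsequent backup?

These are Tuesdays with 28, 28, 35-day gaps.
Each is the final Tuesday of its month — July 31, 2001 is past the 28th, so '4th Tuesday' doesn't fit.
Last Tuesday of November 2001: November 27, 2001.
December 2001 ends with Tuesday December 25, 2001.
January 2002 ends with Tuesday January 29, 2002.
February 2002 ends with Tuesday February 26, 2002.

February 26, 2002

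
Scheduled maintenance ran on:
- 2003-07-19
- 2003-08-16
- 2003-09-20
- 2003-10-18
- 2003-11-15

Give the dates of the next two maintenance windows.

All dates are Saturdays, 28, 35, 28, 28 days apart.
Specifically, the 3rd Saturday of each month.
December 2003 — 3rd Saturday is 2003-12-20.
3rd Saturday of January 2004: 2004-01-17.

2003-12-20, 2004-01-17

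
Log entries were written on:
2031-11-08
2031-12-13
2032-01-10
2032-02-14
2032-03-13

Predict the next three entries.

2032-04-10, 2032-05-08, 2032-06-12

These are Saturdays at 28- or 35-day spacing (35, 28, 35, 28).
The pattern: 2nd Saturday of the month.
2nd Saturday of April 2032: 2032-04-10.
2nd Saturday of May 2032: 2032-05-08.
June 2032 — 2nd Saturday is 2032-06-12.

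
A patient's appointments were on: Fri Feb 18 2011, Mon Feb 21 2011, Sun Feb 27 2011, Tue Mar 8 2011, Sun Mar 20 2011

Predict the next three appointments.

Mon Apr 4 2011, Fri Apr 22 2011, Fri May 13 2011

Intervals are 3, 6, 9, 12 days — an arithmetic progression with common difference 3.
Next gap: 15 days. Sun Mar 20 2011 + 15 days = Mon Apr 4 2011.
Next gap: 18 days. Mon Apr 4 2011 + 18 days = Fri Apr 22 2011.
Next gap: 21 days. Fri Apr 22 2011 + 21 days = Fri May 13 2011.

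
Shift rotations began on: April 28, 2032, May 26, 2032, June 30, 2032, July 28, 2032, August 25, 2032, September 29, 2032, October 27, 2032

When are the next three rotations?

Every date is a Wednesday; gaps 28, 35, 28, 28, 35, 28 days.
Each is the last Wednesday of its month (at least one falls on the 29th or later, ruling out '4th Wednesday').
Last Wednesday of November 2032: November 24, 2032.
December 2032 ends with Wednesday December 29, 2032.
Last Wednesday of January 2033: January 26, 2033.

November 24, 2032; December 29, 2032; January 26, 2033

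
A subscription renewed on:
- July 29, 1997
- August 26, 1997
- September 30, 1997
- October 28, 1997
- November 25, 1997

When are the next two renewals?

December 30, 1997; January 27, 1998

These are Tuesdays with 28, 35, 28, 28-day gaps.
Each is the final Tuesday of its month — July 29, 1997 is past the 28th, so '4th Tuesday' doesn't fit.
December 1997 ends with Tuesday December 30, 1997.
Last Tuesday of January 1998: January 27, 1998.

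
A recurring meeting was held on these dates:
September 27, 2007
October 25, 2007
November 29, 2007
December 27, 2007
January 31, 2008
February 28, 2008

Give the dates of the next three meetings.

All Thursdays; the gaps (28, 35, 28, 35, 28) vary with month length.
This is the last Thursday of each month.
March 2008 ends with Thursday March 27, 2008.
April 2008 ends with Thursday April 24, 2008.
May 2008 ends with Thursday May 29, 2008.

March 27, 2008; April 24, 2008; May 29, 2008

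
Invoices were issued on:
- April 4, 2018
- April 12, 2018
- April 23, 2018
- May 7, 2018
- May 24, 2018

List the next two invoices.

Gaps: 8, 11, 14, 17 days — each gap is 3 larger than the previous one.
Next gap: 20 days. May 24, 2018 + 20 days = June 13, 2018.
Next gap: 23 days. June 13, 2018 + 23 days = July 6, 2018.

June 13, 2018; July 6, 2018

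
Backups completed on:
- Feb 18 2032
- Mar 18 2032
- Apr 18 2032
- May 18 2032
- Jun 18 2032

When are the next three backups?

Gaps: 29, 31, 30, 31 days — not constant. Every event is on the 18th of the month.
Pattern: the 18th of each month.
July 2032: Jul 18 2032.
Next: August 2032 → Aug 18 2032.
September 2032: Sep 18 2032.

Jul 18 2032, Aug 18 2032, Sep 18 2032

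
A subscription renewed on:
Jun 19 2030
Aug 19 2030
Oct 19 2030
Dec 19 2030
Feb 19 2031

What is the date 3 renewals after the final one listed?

Aug 19 2031

Gaps: 61, 61, 61, 62 days — not constant. Every event is on the 19th of the month.
Pattern: the 19th of every 2 months.
Next: April 2031 → Apr 19 2031.
Next: June 2031 → Jun 19 2031.
August 2031: Aug 19 2031.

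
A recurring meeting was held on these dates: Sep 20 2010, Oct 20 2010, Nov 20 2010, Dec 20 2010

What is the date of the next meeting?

The day-of-month is always 20 (30, 31, 30 days between events).
So this recurs on the 20th of each month.
Next: January 2011 → Jan 20 2011.

Jan 20 2011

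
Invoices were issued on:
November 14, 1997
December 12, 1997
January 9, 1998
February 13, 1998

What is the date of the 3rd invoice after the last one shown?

These are Fridays at 28- or 35-day spacing (28, 28, 35).
The pattern: 2nd Friday of the month.
March 1998 — 2nd Friday is March 13, 1998.
April 1998 — 2nd Friday is April 10, 1998.
2nd Friday of May 1998: May 8, 1998.

May 8, 1998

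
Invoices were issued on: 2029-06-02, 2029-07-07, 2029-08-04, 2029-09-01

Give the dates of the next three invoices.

2029-10-06, 2029-11-03, 2029-12-01

Gaps: 35, 28, 28 days — a mix of 28 and 35. Every date is a Saturday.
Each is the 1st Saturday of its month.
1st Saturday of October 2029: 2029-10-06.
November 2029 — 1st Saturday is 2029-11-03.
1st Saturday of December 2029: 2029-12-01.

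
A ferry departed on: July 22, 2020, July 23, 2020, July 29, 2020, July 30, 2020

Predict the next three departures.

Every event lands on a Wednesday or Thursday (gaps cycle 1, 6, 1).
So the schedule is: every Wednesday and Thursday.
Next Wednesday: August 5, 2020.
Next Thursday: August 6, 2020.
Next Wednesday: August 12, 2020.

August 5, 2020; August 6, 2020; August 12, 2020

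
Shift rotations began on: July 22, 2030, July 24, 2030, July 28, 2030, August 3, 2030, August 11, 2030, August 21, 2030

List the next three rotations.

The spacing grows by 2 each time: 2, 4, 6, 8, 10 days.
Next gap: 12 days. August 21, 2030 + 12 days = September 2, 2030.
Next gap: 14 days. September 2, 2030 + 14 days = September 16, 2030.
Next gap: 16 days. September 16, 2030 + 16 days = October 2, 2030.

September 2, 2030; September 16, 2030; October 2, 2030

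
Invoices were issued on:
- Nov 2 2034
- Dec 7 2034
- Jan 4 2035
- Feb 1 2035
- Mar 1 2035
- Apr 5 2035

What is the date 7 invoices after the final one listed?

Gaps: 35, 28, 28, 28, 35 days — a mix of 28 and 35. Every date is a Thursday.
Each is the 1st Thursday of its month.
1st Thursday of May 2035: May 3 2035.
1st Thursday of June 2035: Jun 7 2035.
July 2035 — 1st Thursday is Jul 5 2035.
August 2035 — 1st Thursday is Aug 2 2035.
1st Thursday of September 2035: Sep 6 2035.
1st Thursday of October 2035: Oct 4 2035.
1st Thursday of November 2035: Nov 1 2035.

Nov 1 2035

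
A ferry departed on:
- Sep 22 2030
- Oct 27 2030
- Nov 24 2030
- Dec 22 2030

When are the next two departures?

Gaps: 35, 28, 28 days — a mix of 28 and 35. Every date is a Sunday.
Each is the 4th Sunday of its month.
January 2031 — 4th Sunday is Jan 26 2031.
February 2031 — 4th Sunday is Feb 23 2031.

Jan 26 2031, Feb 23 2031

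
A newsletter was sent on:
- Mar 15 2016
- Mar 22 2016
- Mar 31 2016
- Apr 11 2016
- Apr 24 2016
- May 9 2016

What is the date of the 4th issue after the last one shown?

Gaps: 7, 9, 11, 13, 15 days — each gap is 2 larger than the previous one.
Next gap: 17 days. May 9 2016 + 17 days = May 26 2016.
Next gap: 19 days. May 26 2016 + 19 days = Jun 14 2016.
Next gap: 21 days. Jun 14 2016 + 21 days = Jul 5 2016.
Next gap: 23 days. Jul 5 2016 + 23 days = Jul 28 2016.

Jul 28 2016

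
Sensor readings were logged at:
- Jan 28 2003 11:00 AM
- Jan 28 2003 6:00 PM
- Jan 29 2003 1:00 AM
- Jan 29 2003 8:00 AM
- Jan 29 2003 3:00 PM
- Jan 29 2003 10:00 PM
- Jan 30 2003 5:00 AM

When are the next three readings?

Spacing: 7, 7, 7, 7, 7, 7 h — constant 7 h.
Jan 30 2003 5:00 AM + 7 h = Jan 30 2003 12:00 PM.
Jan 30 2003 12:00 PM + 7 h = Jan 30 2003 7:00 PM.
Jan 30 2003 7:00 PM + 7 h = Jan 31 2003 2:00 AM.

Jan 30 2003 12:00 PM, Jan 30 2003 7:00 PM, Jan 31 2003 2:00 AM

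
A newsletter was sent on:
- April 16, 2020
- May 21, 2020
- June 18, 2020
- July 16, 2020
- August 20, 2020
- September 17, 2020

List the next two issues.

All dates are Thursdays, 35, 28, 28, 35, 28 days apart.
Specifically, the 3rd Thursday of each month.
3rd Thursday of October 2020: October 15, 2020.
November 2020 — 3rd Thursday is November 19, 2020.

October 15, 2020; November 19, 2020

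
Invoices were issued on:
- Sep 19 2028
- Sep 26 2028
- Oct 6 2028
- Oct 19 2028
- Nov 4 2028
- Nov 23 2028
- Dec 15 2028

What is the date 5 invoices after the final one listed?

Intervals are 7, 10, 13, 16, 19, 22 days — an arithmetic progression with common difference 3.
Next gap: 25 days. Dec 15 2028 + 25 days = Jan 9 2029.
Next gap: 28 days. Jan 9 2029 + 28 days = Feb 6 2029.
Next gap: 31 days. Feb 6 2029 + 31 days = Mar 9 2029.
Next gap: 34 days. Mar 9 2029 + 34 days = Apr 12 2029.
Next gap: 37 days. Apr 12 2029 + 37 days = May 19 2029.

May 19 2029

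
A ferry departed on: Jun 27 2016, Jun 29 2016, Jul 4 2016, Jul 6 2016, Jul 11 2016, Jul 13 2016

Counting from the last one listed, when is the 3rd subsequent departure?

Jul 25 2016

Gaps: 2, 5, 2, 5, 2 days — not constant, but cyclic with period 2.
The events fall on every Monday and Wednesday.
Next Monday: Jul 18 2016.
Next Wednesday: Jul 20 2016.
The following Monday is Jul 25 2016.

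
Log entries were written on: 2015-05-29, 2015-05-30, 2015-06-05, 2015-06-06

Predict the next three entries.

Gaps: 1, 6, 1 days — not constant, but cyclic with period 2.
The events fall on every Friday and Saturday.
Next Friday: 2015-06-12.
The following Saturday is 2015-06-13.
The following Friday is 2015-06-19.

2015-06-12, 2015-06-13, 2015-06-19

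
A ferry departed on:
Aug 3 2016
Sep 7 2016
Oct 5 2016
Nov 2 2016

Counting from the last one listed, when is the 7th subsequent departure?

Jun 7 2017

These are Wednesdays at 28- or 35-day spacing (35, 28, 28).
The pattern: 1st Wednesday of the month.
1st Wednesday of December 2016: Dec 7 2016.
January 2017 — 1st Wednesday is Jan 4 2017.
February 2017 — 1st Wednesday is Feb 1 2017.
1st Wednesday of March 2017: Mar 1 2017.
April 2017 — 1st Wednesday is Apr 5 2017.
May 2017 — 1st Wednesday is May 3 2017.
1st Wednesday of June 2017: Jun 7 2017.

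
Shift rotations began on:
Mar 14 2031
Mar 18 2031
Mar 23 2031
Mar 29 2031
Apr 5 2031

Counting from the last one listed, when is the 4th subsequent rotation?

May 13 2031

Gaps: 4, 5, 6, 7 days — each gap is 1 larger than the previous one.
Next gap: 8 days. Apr 5 2031 + 8 days = Apr 13 2031.
Next gap: 9 days. Apr 13 2031 + 9 days = Apr 22 2031.
Next gap: 10 days. Apr 22 2031 + 10 days = May 2 2031.
Next gap: 11 days. May 2 2031 + 11 days = May 13 2031.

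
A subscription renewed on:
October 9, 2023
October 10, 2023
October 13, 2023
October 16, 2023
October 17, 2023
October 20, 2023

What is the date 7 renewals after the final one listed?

November 6, 2023

Gaps: 1, 3, 3, 1, 3 days — not constant, but cyclic with period 3.
The events fall on every Monday, Tuesday and Friday.
The following Monday is October 23, 2023.
The following Tuesday is October 24, 2023.
Next Friday: October 27, 2023.
The following Monday is October 30, 2023.
Next Tuesday: October 31, 2023.
Next Friday: November 3, 2023.
The following Monday is November 6, 2023.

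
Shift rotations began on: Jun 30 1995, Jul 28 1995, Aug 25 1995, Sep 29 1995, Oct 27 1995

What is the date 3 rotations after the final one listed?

Jan 26 1996

All Fridays; the gaps (28, 28, 35, 28) vary with month length.
This is the last Friday of each month.
November 1995 ends with Friday Nov 24 1995.
December 1995 ends with Friday Dec 29 1995.
January 1996 ends with Friday Jan 26 1996.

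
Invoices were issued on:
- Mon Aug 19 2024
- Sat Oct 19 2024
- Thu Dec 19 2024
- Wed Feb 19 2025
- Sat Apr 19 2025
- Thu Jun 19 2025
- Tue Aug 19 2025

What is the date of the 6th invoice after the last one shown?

Each date is the 19th; the gaps (61, 61, 62, 59, 61, 61) track the month lengths.
The rule is the 19th of every 2 months.
October 2025: Sun Oct 19 2025.
Next: December 2025 → Fri Dec 19 2025.
Next: February 2026 → Thu Feb 19 2026.
April 2026: Sun Apr 19 2026.
June 2026: Fri Jun 19 2026.
Next: August 2026 → Wed Aug 19 2026.

Wed Aug 19 2026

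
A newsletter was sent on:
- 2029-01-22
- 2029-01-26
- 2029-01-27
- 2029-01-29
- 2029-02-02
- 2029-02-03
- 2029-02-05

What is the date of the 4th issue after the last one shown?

Every event lands on a Monday or Friday or Saturday (gaps cycle 4, 1, 2, 4, 1, 2).
So the schedule is: every Monday, Friday and Saturday.
The following Friday is 2029-02-09.
Next Saturday: 2029-02-10.
Next Monday: 2029-02-12.
The following Friday is 2029-02-16.

2029-02-16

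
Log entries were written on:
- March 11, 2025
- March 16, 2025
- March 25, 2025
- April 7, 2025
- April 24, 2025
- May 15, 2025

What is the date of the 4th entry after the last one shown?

Gaps: 5, 9, 13, 17, 21 days — each gap is 4 larger than the previous one.
Next gap: 25 days. May 15, 2025 + 25 days = June 9, 2025.
Next gap: 29 days. June 9, 2025 + 29 days = July 8, 2025.
Next gap: 33 days. July 8, 2025 + 33 days = August 10, 2025.
Next gap: 37 days. August 10, 2025 + 37 days = September 16, 2025.

September 16, 2025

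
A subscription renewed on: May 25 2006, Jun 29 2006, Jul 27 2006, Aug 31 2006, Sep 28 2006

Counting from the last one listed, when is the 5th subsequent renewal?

Feb 22 2007

These are Thursdays with 35, 28, 35, 28-day gaps.
Each is the final Thursday of its month — Jun 29 2006 is past the 28th, so '4th Thursday' doesn't fit.
Last Thursday of October 2006: Oct 26 2006.
November 2006 ends with Thursday Nov 30 2006.
Last Thursday of December 2006: Dec 28 2006.
Last Thursday of January 2007: Jan 25 2007.
Last Thursday of February 2007: Feb 22 2007.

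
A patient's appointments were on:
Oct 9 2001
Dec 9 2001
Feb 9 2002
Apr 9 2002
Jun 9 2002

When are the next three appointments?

Aug 9 2002, Oct 9 2002, Dec 9 2002

Each date is the 9th; the gaps (61, 62, 59, 61) track the month lengths.
The rule is the 9th of every 2 months.
Next: August 2002 → Aug 9 2002.
Next: October 2002 → Oct 9 2002.
Next: December 2002 → Dec 9 2002.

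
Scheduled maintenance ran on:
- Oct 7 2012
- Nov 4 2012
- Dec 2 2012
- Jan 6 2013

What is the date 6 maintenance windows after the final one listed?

Jul 7 2013

Gaps: 28, 28, 35 days — a mix of 28 and 35. Every date is a Sunday.
Each is the 1st Sunday of its month.
February 2013 — 1st Sunday is Feb 3 2013.
March 2013 — 1st Sunday is Mar 3 2013.
1st Sunday of April 2013: Apr 7 2013.
May 2013 — 1st Sunday is May 5 2013.
1st Sunday of June 2013: Jun 2 2013.
1st Sunday of July 2013: Jul 7 2013.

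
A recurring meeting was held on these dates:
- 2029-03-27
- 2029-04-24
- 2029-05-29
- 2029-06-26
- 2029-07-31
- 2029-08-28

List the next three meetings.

All Tuesdays; the gaps (28, 35, 28, 35, 28) vary with month length.
This is the last Tuesday of each month.
September 2029 ends with Tuesday 2029-09-25.
October 2029 ends with Tuesday 2029-10-30.
November 2029 ends with Tuesday 2029-11-27.

2029-09-25, 2029-10-30, 2029-11-27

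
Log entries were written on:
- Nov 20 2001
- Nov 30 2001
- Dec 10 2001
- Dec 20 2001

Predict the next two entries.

Dec 30 2001, Jan 9 2002

The spacing is 10, 10, 10 days — always 10 days.
Dec 20 2001 + 10 days = Dec 30 2001.
Dec 30 2001 + 10 days = Jan 9 2002.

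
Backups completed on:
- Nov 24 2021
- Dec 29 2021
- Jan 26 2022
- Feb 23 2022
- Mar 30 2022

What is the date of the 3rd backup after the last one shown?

Jun 29 2022

Every date is a Wednesday; gaps 35, 28, 28, 35 days.
Each is the last Wednesday of its month (at least one falls on the 29th or later, ruling out '4th Wednesday').
April 2022 ends with Wednesday Apr 27 2022.
Last Wednesday of May 2022: May 25 2022.
June 2022 ends with Wednesday Jun 29 2022.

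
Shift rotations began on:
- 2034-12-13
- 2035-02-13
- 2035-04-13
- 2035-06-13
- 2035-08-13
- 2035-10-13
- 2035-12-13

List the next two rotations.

2036-02-13, 2036-04-13

Gaps: 62, 59, 61, 61, 61, 61 days — not constant. Every event is on the 13th of the month.
Pattern: the 13th of every 2 months.
February 2036: 2036-02-13.
Next: April 2036 → 2036-04-13.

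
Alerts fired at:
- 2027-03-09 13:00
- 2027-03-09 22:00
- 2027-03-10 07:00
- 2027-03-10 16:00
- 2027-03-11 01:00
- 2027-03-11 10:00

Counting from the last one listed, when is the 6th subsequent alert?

The interval is a steady 9 hours (9, 9, 9, 9, 9).
2027-03-11 10:00 + 9 h = 2027-03-11 19:00.
2027-03-11 19:00 + 9 h = 2027-03-12 04:00.
2027-03-12 04:00 + 9 h = 2027-03-12 13:00.
2027-03-12 13:00 + 9 h = 2027-03-12 22:00.
2027-03-12 22:00 + 9 h = 2027-03-13 07:00.
2027-03-13 07:00 + 9 h = 2027-03-13 16:00.

2027-03-13 16:00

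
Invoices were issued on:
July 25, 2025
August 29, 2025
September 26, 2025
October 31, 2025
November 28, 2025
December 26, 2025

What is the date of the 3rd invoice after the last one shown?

All Fridays; the gaps (35, 28, 35, 28, 28) vary with month length.
This is the last Friday of each month.
Last Friday of January 2026: January 30, 2026.
February 2026 ends with Friday February 27, 2026.
March 2026 ends with Friday March 27, 2026.

March 27, 2026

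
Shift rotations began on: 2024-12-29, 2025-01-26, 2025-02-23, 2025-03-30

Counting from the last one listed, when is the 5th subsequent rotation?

All Sundays; the gaps (28, 28, 35) vary with month length.
This is the last Sunday of each month.
Last Sunday of April 2025: 2025-04-27.
Last Sunday of May 2025: 2025-05-25.
June 2025 ends with Sunday 2025-06-29.
Last Sunday of July 2025: 2025-07-27.
Last Sunday of August 2025: 2025-08-31.

2025-08-31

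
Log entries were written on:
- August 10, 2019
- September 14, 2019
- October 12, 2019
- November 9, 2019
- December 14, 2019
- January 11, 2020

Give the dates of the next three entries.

February 8, 2020; March 14, 2020; April 11, 2020

All dates are Saturdays, 35, 28, 28, 35, 28 days apart.
Specifically, the 2nd Saturday of each month.
2nd Saturday of February 2020: February 8, 2020.
March 2020 — 2nd Saturday is March 14, 2020.
2nd Saturday of April 2020: April 11, 2020.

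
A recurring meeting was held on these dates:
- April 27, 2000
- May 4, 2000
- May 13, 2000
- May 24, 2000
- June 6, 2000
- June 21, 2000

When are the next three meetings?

Gaps: 7, 9, 11, 13, 15 days — each gap is 2 larger than the previous one.
Next gap: 17 days. June 21, 2000 + 17 days = July 8, 2000.
Next gap: 19 days. July 8, 2000 + 19 days = July 27, 2000.
Next gap: 21 days. July 27, 2000 + 21 days = August 17, 2000.

July 8, 2000; July 27, 2000; August 17, 2000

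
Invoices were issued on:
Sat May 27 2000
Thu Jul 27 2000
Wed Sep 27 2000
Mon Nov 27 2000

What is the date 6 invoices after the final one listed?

Tue Nov 27 2001

The day-of-month is always 27 (61, 62, 61 days between events).
So this recurs on the 27th of every 2 months.
Next: January 2001 → Sat Jan 27 2001.
Next: March 2001 → Tue Mar 27 2001.
May 2001: Sun May 27 2001.
Next: July 2001 → Fri Jul 27 2001.
Next: September 2001 → Thu Sep 27 2001.
Next: November 2001 → Tue Nov 27 2001.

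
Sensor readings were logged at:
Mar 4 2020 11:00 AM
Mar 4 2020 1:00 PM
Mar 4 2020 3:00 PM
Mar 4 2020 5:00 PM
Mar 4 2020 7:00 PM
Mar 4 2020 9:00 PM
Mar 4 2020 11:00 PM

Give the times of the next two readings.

Mar 5 2020 1:00 AM, Mar 5 2020 3:00 AM

Spacing: 2, 2, 2, 2, 2, 2 h — constant 2 h.
Mar 4 2020 11:00 PM + 2 h = Mar 5 2020 1:00 AM.
Mar 5 2020 1:00 AM + 2 h = Mar 5 2020 3:00 AM.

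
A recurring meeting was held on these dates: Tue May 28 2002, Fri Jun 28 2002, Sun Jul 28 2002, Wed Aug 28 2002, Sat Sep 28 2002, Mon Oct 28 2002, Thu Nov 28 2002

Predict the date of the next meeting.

Sat Dec 28 2002

Each date is the 28th; the gaps (31, 30, 31, 31, 30, 31) track the month lengths.
The rule is the 28th of each month.
Next: December 2002 → Sat Dec 28 2002.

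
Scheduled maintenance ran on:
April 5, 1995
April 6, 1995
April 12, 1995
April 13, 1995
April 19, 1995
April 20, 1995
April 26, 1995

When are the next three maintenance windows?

April 27, 1995; May 3, 1995; May 4, 1995

Gaps: 1, 6, 1, 6, 1, 6 days — not constant, but cyclic with period 2.
The events fall on every Wednesday and Thursday.
The following Thursday is April 27, 1995.
Next Wednesday: May 3, 1995.
The following Thursday is May 4, 1995.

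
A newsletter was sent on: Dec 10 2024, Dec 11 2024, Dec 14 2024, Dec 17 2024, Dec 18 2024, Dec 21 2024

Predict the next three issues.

Dec 24 2024, Dec 25 2024, Dec 28 2024

The gap pattern 1, 3, 3, 1, 3 repeats every 3 events.
These are the Tuesdays, Wednesdays and Saturdays of each week.
Next Tuesday: Dec 24 2024.
The following Wednesday is Dec 25 2024.
Next Saturday: Dec 28 2024.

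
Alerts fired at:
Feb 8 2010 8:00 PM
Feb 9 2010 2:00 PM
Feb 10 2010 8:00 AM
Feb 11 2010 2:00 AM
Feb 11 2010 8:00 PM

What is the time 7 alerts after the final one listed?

Feb 17 2010 2:00 AM

Gaps: 18, 18, 18, 18 hours — each event is 18 hours after the previous one.
Feb 11 2010 8:00 PM + 18 h = Feb 12 2010 2:00 PM.
Feb 12 2010 2:00 PM + 18 h = Feb 13 2010 8:00 AM.
Feb 13 2010 8:00 AM + 18 h = Feb 14 2010 2:00 AM.
Feb 14 2010 2:00 AM + 18 h = Feb 14 2010 8:00 PM.
Feb 14 2010 8:00 PM + 18 h = Feb 15 2010 2:00 PM.
Feb 15 2010 2:00 PM + 18 h = Feb 16 2010 8:00 AM.
Feb 16 2010 8:00 AM + 18 h = Feb 17 2010 2:00 AM.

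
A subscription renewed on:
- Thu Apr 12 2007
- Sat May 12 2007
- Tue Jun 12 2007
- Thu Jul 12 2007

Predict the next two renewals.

Sun Aug 12 2007, Wed Sep 12 2007

Gaps: 30, 31, 30 days — not constant. Every event is on the 12th of the month.
Pattern: the 12th of each month.
August 2007: Sun Aug 12 2007.
Next: September 2007 → Wed Sep 12 2007.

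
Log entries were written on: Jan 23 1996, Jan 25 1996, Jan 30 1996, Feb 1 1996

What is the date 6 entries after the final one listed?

Every event lands on a Tuesday or Thursday (gaps cycle 2, 5, 2).
So the schedule is: every Tuesday and Thursday.
The following Tuesday is Feb 6 1996.
Next Thursday: Feb 8 1996.
The following Tuesday is Feb 13 1996.
The following Thursday is Feb 15 1996.
The following Tuesday is Feb 20 1996.
Next Thursday: Feb 22 1996.

Feb 22 1996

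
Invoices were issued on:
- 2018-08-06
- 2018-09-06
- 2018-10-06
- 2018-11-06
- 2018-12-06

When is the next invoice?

2019-01-06

Each date is the 6th; the gaps (31, 30, 31, 30) track the month lengths.
The rule is the 6th of each month.
Next: January 2019 → 2019-01-06.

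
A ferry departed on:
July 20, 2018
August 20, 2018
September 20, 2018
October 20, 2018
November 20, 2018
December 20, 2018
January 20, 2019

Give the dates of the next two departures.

Each date is the 20th; the gaps (31, 31, 30, 31, 30, 31) track the month lengths.
The rule is the 20th of each month.
Next: February 2019 → February 20, 2019.
March 2019: March 20, 2019.

February 20, 2019; March 20, 2019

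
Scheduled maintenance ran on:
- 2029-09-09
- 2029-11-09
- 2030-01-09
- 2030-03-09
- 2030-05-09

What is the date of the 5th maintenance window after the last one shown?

2031-03-09

The day-of-month is always 9 (61, 61, 59, 61 days between events).
So this recurs on the 9th of every 2 months.
July 2030: 2030-07-09.
September 2030: 2030-09-09.
Next: November 2030 → 2030-11-09.
January 2031: 2031-01-09.
March 2031: 2031-03-09.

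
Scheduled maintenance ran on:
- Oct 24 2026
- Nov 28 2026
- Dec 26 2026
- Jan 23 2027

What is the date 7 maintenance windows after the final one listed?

Aug 28 2027

These are Saturdays at 28- or 35-day spacing (35, 28, 28).
The pattern: 4th Saturday of the month.
4th Saturday of February 2027: Feb 27 2027.
4th Saturday of March 2027: Mar 27 2027.
4th Saturday of April 2027: Apr 24 2027.
May 2027 — 4th Saturday is May 22 2027.
4th Saturday of June 2027: Jun 26 2027.
July 2027 — 4th Saturday is Jul 24 2027.
4th Saturday of August 2027: Aug 28 2027.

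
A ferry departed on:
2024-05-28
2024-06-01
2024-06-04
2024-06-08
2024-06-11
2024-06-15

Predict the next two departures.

Gaps: 4, 3, 4, 3, 4 days — not constant, but cyclic with period 2.
The events fall on every Tuesday and Saturday.
Next Tuesday: 2024-06-18.
Next Saturday: 2024-06-22.

2024-06-18, 2024-06-22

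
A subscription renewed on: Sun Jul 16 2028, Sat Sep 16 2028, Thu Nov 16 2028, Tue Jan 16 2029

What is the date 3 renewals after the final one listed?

Mon Jul 16 2029

Gaps: 62, 61, 61 days — not constant. Every event is on the 16th of the month.
Pattern: the 16th of every 2 months.
March 2029: Fri Mar 16 2029.
Next: May 2029 → Wed May 16 2029.
July 2029: Mon Jul 16 2029.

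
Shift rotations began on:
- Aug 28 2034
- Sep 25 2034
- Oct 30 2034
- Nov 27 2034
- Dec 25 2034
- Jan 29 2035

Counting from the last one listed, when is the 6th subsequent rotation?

All Mondays; the gaps (28, 35, 28, 28, 35) vary with month length.
This is the last Monday of each month.
Last Monday of February 2035: Feb 26 2035.
Last Monday of March 2035: Mar 26 2035.
Last Monday of April 2035: Apr 30 2035.
Last Monday of May 2035: May 28 2035.
June 2035 ends with Monday Jun 25 2035.
Last Monday of July 2035: Jul 30 2035.

Jul 30 2035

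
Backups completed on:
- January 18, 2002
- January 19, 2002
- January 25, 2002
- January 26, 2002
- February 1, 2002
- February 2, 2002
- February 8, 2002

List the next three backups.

February 9, 2002; February 15, 2002; February 16, 2002

Gaps: 1, 6, 1, 6, 1, 6 days — not constant, but cyclic with period 2.
The events fall on every Friday and Saturday.
The following Saturday is February 9, 2002.
The following Friday is February 15, 2002.
The following Saturday is February 16, 2002.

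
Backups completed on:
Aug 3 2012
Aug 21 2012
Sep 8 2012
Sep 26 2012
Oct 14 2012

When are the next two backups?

Nov 1 2012, Nov 19 2012

The spacing is 18, 18, 18, 18 days — always 18 days.
Oct 14 2012 + 18 days = Nov 1 2012.
Nov 1 2012 + 18 days = Nov 19 2012.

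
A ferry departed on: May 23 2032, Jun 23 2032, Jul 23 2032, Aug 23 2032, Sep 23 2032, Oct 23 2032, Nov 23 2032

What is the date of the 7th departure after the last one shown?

The day-of-month is always 23 (31, 30, 31, 31, 30, 31 days between events).
So this recurs on the 23rd of each month.
Next: December 2032 → Dec 23 2032.
January 2033: Jan 23 2033.
February 2033: Feb 23 2033.
Next: March 2033 → Mar 23 2033.
April 2033: Apr 23 2033.
May 2033: May 23 2033.
Next: June 2033 → Jun 23 2033.

Jun 23 2033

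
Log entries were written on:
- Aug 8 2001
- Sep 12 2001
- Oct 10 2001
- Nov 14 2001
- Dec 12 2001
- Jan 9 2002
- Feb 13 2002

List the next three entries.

Gaps: 35, 28, 35, 28, 28, 35 days — a mix of 28 and 35. Every date is a Wednesday.
Each is the 2nd Wednesday of its month.
March 2002 — 2nd Wednesday is Mar 13 2002.
2nd Wednesday of April 2002: Apr 10 2002.
May 2002 — 2nd Wednesday is May 8 2002.

Mar 13 2002, Apr 10 2002, May 8 2002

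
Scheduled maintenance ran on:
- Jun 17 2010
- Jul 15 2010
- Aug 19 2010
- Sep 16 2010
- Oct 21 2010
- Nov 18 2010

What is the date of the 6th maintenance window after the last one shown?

May 19 2011

Gaps: 28, 35, 28, 35, 28 days — a mix of 28 and 35. Every date is a Thursday.
Each is the 3rd Thursday of its month.
December 2010 — 3rd Thursday is Dec 16 2010.
3rd Thursday of January 2011: Jan 20 2011.
3rd Thursday of February 2011: Feb 17 2011.
March 2011 — 3rd Thursday is Mar 17 2011.
April 2011 — 3rd Thursday is Apr 21 2011.
May 2011 — 3rd Thursday is May 19 2011.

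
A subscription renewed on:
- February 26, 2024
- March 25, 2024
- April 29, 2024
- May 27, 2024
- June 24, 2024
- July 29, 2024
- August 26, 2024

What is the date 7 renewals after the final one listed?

March 31, 2025

These are Mondays with 28, 35, 28, 28, 35, 28-day gaps.
Each is the final Monday of its month — April 29, 2024 is past the 28th, so '4th Monday' doesn't fit.
September 2024 ends with Monday September 30, 2024.
Last Monday of October 2024: October 28, 2024.
Last Monday of November 2024: November 25, 2024.
December 2024 ends with Monday December 30, 2024.
January 2025 ends with Monday January 27, 2025.
Last Monday of February 2025: February 24, 2025.
Last Monday of March 2025: March 31, 2025.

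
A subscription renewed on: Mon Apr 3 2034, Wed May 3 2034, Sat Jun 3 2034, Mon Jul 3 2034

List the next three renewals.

Thu Aug 3 2034, Sun Sep 3 2034, Tue Oct 3 2034

The day-of-month is always 3 (30, 31, 30 days between events).
So this recurs on the 3rd of each month.
Next: August 2034 → Thu Aug 3 2034.
Next: September 2034 → Sun Sep 3 2034.
October 2034: Tue Oct 3 2034.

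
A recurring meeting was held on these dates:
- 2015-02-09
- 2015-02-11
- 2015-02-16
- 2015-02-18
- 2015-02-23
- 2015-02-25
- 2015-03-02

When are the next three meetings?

2015-03-04, 2015-03-09, 2015-03-11

Gaps: 2, 5, 2, 5, 2, 5 days — not constant, but cyclic with period 2.
The events fall on every Monday and Wednesday.
Next Wednesday: 2015-03-04.
Next Monday: 2015-03-09.
The following Wednesday is 2015-03-11.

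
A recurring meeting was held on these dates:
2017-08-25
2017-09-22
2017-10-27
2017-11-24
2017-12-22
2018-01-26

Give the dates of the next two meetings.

2018-02-23, 2018-03-23

Gaps: 28, 35, 28, 28, 35 days — a mix of 28 and 35. Every date is a Friday.
Each is the 4th Friday of its month.
February 2018 — 4th Friday is 2018-02-23.
March 2018 — 4th Friday is 2018-03-23.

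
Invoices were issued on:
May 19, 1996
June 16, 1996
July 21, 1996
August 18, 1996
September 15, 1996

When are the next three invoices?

October 20, 1996; November 17, 1996; December 15, 1996

Gaps: 28, 35, 28, 28 days — a mix of 28 and 35. Every date is a Sunday.
Each is the 3rd Sunday of its month.
October 1996 — 3rd Sunday is October 20, 1996.
3rd Sunday of November 1996: November 17, 1996.
December 1996 — 3rd Sunday is December 15, 1996.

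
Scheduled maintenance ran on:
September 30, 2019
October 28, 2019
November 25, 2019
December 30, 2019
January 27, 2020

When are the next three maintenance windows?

February 24, 2020; March 30, 2020; April 27, 2020

Every date is a Monday; gaps 28, 28, 35, 28 days.
Each is the last Monday of its month (at least one falls on the 29th or later, ruling out '4th Monday').
February 2020 ends with Monday February 24, 2020.
Last Monday of March 2020: March 30, 2020.
Last Monday of April 2020: April 27, 2020.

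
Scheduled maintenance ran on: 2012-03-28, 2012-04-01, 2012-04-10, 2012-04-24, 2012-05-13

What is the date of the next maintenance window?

The spacing grows by 5 each time: 4, 9, 14, 19 days.
Next gap: 24 days. 2012-05-13 + 24 days = 2012-06-06.

2012-06-06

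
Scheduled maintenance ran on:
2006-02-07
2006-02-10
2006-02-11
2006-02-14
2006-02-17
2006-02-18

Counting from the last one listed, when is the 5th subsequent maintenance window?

Every event lands on a Tuesday or Friday or Saturday (gaps cycle 3, 1, 3, 3, 1).
So the schedule is: every Tuesday, Friday and Saturday.
Next Tuesday: 2006-02-21.
The following Friday is 2006-02-24.
Next Saturday: 2006-02-25.
Next Tuesday: 2006-02-28.
The following Friday is 2006-03-03.

2006-03-03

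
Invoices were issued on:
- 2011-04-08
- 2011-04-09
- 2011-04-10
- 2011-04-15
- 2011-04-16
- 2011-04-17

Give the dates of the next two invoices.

2011-04-22, 2011-04-23

Every event lands on a Friday or Saturday or Sunday (gaps cycle 1, 1, 5, 1, 1).
So the schedule is: every Friday, Saturday and Sunday.
The following Friday is 2011-04-22.
Next Saturday: 2011-04-23.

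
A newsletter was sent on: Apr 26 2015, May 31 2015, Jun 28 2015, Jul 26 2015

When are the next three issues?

Aug 30 2015, Sep 27 2015, Oct 25 2015

All Sundays; the gaps (35, 28, 28) vary with month length.
This is the last Sunday of each month.
August 2015 ends with Sunday Aug 30 2015.
September 2015 ends with Sunday Sep 27 2015.
October 2015 ends with Sunday Oct 25 2015.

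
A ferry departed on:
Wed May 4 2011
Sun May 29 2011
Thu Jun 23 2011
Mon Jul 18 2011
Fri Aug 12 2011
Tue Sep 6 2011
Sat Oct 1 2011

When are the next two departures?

Wed Oct 26 2011, Sun Nov 20 2011

Every event comes 25 days after the last (25, 25, 25, 25, 25, 25).
Sat Oct 1 2011 + 25 days = Wed Oct 26 2011.
Wed Oct 26 2011 + 25 days = Sun Nov 20 2011.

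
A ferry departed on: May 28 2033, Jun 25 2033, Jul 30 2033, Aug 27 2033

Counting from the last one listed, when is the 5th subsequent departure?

Jan 28 2034

These are Saturdays with 28, 35, 28-day gaps.
Each is the final Saturday of its month — Jul 30 2033 is past the 28th, so '4th Saturday' doesn't fit.
Last Saturday of September 2033: Sep 24 2033.
October 2033 ends with Saturday Oct 29 2033.
November 2033 ends with Saturday Nov 26 2033.
December 2033 ends with Saturday Dec 31 2033.
January 2034 ends with Saturday Jan 28 2034.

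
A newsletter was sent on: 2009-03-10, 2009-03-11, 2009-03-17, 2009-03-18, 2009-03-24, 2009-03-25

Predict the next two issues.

2009-03-31, 2009-04-01

Every event lands on a Tuesday or Wednesday (gaps cycle 1, 6, 1, 6, 1).
So the schedule is: every Tuesday and Wednesday.
Next Tuesday: 2009-03-31.
The following Wednesday is 2009-04-01.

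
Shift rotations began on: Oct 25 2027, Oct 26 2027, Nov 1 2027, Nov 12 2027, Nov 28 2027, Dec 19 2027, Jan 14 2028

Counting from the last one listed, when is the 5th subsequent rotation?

Aug 6 2028

Intervals are 1, 6, 11, 16, 21, 26 days — an arithmetic progression with common difference 5.
Next gap: 31 days. Jan 14 2028 + 31 days = Feb 14 2028.
Next gap: 36 days. Feb 14 2028 + 36 days = Mar 21 2028.
Next gap: 41 days. Mar 21 2028 + 41 days = May 1 2028.
Next gap: 46 days. May 1 2028 + 46 days = Jun 16 2028.
Next gap: 51 days. Jun 16 2028 + 51 days = Aug 6 2028.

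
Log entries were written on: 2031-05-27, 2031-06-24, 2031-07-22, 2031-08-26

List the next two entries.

2031-09-23, 2031-10-28

Gaps: 28, 28, 35 days — a mix of 28 and 35. Every date is a Tuesday.
Each is the 4th Tuesday of its month.
September 2031 — 4th Tuesday is 2031-09-23.
October 2031 — 4th Tuesday is 2031-10-28.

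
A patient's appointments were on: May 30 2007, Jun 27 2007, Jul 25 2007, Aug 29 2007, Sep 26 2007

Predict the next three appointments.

These are Wednesdays with 28, 28, 35, 28-day gaps.
Each is the final Wednesday of its month — May 30 2007 is past the 28th, so '4th Wednesday' doesn't fit.
Last Wednesday of October 2007: Oct 31 2007.
Last Wednesday of November 2007: Nov 28 2007.
December 2007 ends with Wednesday Dec 26 2007.

Oct 31 2007, Nov 28 2007, Dec 26 2007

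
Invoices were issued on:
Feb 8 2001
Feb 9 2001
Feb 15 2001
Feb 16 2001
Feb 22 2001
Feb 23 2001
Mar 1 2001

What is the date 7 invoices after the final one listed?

Every event lands on a Thursday or Friday (gaps cycle 1, 6, 1, 6, 1, 6).
So the schedule is: every Thursday and Friday.
The following Friday is Mar 2 2001.
The following Thursday is Mar 8 2001.
The following Friday is Mar 9 2001.
The following Thursday is Mar 15 2001.
Next Friday: Mar 16 2001.
Next Thursday: Mar 22 2001.
Next Friday: Mar 23 2001.

Mar 23 2001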